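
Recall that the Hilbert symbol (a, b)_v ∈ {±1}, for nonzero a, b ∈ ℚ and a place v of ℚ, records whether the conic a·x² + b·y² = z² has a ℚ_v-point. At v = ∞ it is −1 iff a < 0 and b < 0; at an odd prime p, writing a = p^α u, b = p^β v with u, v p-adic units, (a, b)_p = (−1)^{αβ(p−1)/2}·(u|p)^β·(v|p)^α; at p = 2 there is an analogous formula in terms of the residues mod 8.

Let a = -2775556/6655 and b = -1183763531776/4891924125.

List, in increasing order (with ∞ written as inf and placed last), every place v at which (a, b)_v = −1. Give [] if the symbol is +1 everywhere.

(a, b) ≡ (-55, -5610) mod (ℚ^×)²; places V = {2, 3, 5, 7, 11, 17, ∞}.
(a,b)_7: α=4, u≡4; β=6, v≡1 (mod 7); (4|7)=+1, (1|7)=+1; sign (−1)^0·+1^6·+1^4 = +1.
(a,b)_3: α=0, u≡2; β=-5, v≡2 (mod 3); (2|3)=-1, (2|3)=-1; sign (−1)^0·-1^-5·-1^0 = -1.
(a,b)_17: α=2, u≡15; β=3, v≡12 (mod 17); (15|17)=+1, (12|17)=-1; sign (−1)^0·+1^3·-1^2 = +1.
(a,b)_2: α=2, β=11; u≡1, v≡3 (mod 8); ε(u)ε(v)=0·1, αω(v)=2·1, βω(u)=11·0; sum ≡ 0  ⇒  +1.
(a,b)_11: α=-3, u≡6; β=-5, v≡8 (mod 11); (6|11)=-1, (8|11)=-1; sign (−1)^1·-1^-5·-1^-3 = -1.
(a,b)_∞: sgn(-55)=−, sgn(-5610)=−, so -1.
(a,b)_5: α=-1, u≡4; β=-3, v≡3 (mod 5); (4|5)=+1, (3|5)=-1; sign (−1)^0·+1^-3·-1^-1 = -1.
|Ram(-55, -5610)| = 4, even; anisotropic at {3, 5, 11, ∞}.

[3, 5, 11, inf]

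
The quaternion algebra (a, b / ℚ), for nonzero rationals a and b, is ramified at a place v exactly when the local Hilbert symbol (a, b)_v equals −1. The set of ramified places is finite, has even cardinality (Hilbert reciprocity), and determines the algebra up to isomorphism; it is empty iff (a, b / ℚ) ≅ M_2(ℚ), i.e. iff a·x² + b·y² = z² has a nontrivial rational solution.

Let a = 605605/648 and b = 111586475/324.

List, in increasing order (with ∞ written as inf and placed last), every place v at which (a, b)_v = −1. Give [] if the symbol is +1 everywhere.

[2, 13]

Mod squares: a ≡ 10010, b ≡ 11. Check v ∈ {∞, 2, 3, 5, 7, 11, 13}.
v=2: v_2(a)=-3, v_2(b)=-2; units ≡ 5, 3 (mod 8); ε·ε+αω+βω = 0·1+-3·1+-2·1 ≡ 1  ⇒  (a,b)_2 = -1.
v=5: a=5^1·(≡2), b=5^2·(≡1) mod 5; (2|5)=-1, (1|5)=+1; (−1)^{1·2·2}·(-1)^2·(+1)^1 = +1.
v=11: a=11^3·(≡7), b=11^1·(≡5) mod 11; (7|11)=-1, (5|11)=+1; (−1)^{3·1·5}·(-1)^1·(+1)^3 = +1.
v=13: a=13^1·(≡10), b=13^2·(≡8) mod 13; (10|13)=+1, (8|13)=-1; (−1)^{1·2·6}·(+1)^2·(-1)^1 = -1.
v=∞: 10010 > 0 and 11 > 0  ⇒  (a,b)_∞ = +1.
v=7: a=7^1·(≡4), b=7^4·(≡1) mod 7; (4|7)=+1, (1|7)=+1; (−1)^{1·4·3}·(+1)^4·(+1)^1 = +1.
v=3: a=3^-4·(≡2), b=3^-4·(≡2) mod 3; (2|3)=-1, (2|3)=-1; (−1)^{-4·-4·1}·(-1)^-4·(-1)^-4 = +1.
|Ram(10010, 11)| = 2, even; anisotropic at {2, 13}.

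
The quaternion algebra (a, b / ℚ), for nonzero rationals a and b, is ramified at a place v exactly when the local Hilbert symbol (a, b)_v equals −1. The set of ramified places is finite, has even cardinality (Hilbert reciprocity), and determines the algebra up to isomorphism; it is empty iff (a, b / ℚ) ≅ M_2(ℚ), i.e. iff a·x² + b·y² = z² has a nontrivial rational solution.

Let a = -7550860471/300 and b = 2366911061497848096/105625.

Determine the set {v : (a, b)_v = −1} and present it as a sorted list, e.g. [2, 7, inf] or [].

Mod squares: a ≡ -74613, b ≡ 20706. Check v ∈ {∞, 2, 3, 5, 7, 11, 13, 17, 19, 29}.
v=13: a=13^0·(≡2), b=13^-2·(≡10) mod 13; (2|13)=-1, (10|13)=+1; (−1)^{0·-2·6}·(-1)^-2·(+1)^0 = +1.
v=7: a=7^1·(≡2), b=7^5·(≡2) mod 7; (2|7)=+1, (2|7)=+1; (−1)^{1·5·3}·(+1)^5·(+1)^1 = -1.
v=∞: -74613 < 0 and 20706 > 0  ⇒  (a,b)_∞ = +1.
v=17: a=17^1·(≡11), b=17^1·(≡11) mod 17; (11|17)=-1, (11|17)=-1; (−1)^{1·1·8}·(-1)^1·(-1)^1 = +1.
v=3: a=3^-1·(≡2), b=3^5·(≡2) mod 3; (2|3)=-1, (2|3)=-1; (−1)^{-1·5·1}·(-1)^5·(-1)^-1 = -1.
v=29: a=29^2·(≡23), b=29^3·(≡15) mod 29; (23|29)=+1, (15|29)=-1; (−1)^{2·3·14}·(+1)^3·(-1)^2 = +1.
v=5: a=5^-2·(≡2), b=5^-4·(≡4) mod 5; (2|5)=-1, (4|5)=+1; (−1)^{-2·-4·2}·(-1)^-4·(+1)^-2 = +1.
v=11: a=11^1·(≡9), b=11^2·(≡3) mod 11; (9|11)=+1, (3|11)=+1; (−1)^{1·2·5}·(+1)^2·(+1)^1 = +1.
v=19: a=19^3·(≡7), b=19^2·(≡8) mod 19; (7|19)=+1, (8|19)=-1; (−1)^{3·2·9}·(+1)^2·(-1)^3 = -1.
v=2: v_2(a)=-2, v_2(b)=5; units ≡ 3, 1 (mod 8); ε·ε+αω+βω = 1·0+-2·0+5·1 ≡ 1  ⇒  (a,b)_2 = -1.
|Ram(-74613, 20706)| = 4, even; anisotropic at {2, 3, 7, 19}.

[2, 3, 7, 19]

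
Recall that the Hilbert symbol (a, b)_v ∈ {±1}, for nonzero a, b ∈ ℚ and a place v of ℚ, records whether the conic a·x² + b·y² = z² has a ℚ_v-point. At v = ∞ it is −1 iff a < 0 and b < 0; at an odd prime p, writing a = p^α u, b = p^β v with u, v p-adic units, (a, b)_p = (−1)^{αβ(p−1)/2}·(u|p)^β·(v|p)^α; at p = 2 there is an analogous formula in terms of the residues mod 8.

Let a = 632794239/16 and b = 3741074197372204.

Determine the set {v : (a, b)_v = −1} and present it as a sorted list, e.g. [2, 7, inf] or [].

[2, 7, 11, 29]

(a, b) ≡ (51359, 259) mod (ℚ^×)²; places V = {2, 3, 7, 11, 23, 29, 37, ∞}.
(a,b)_7: α=1, u≡4; β=3, v≡4 (mod 7); (4|7)=+1, (4|7)=+1; sign (−1)^1·+1^3·+1^1 = -1.
(a,b)_2: α=-4, β=2; u≡7, v≡3 (mod 8); ε(u)ε(v)=1·1, αω(v)=-4·1, βω(u)=2·0; sum ≡ 1  ⇒  -1.
(a,b)_11: α=1, u≡1; β=2, v≡8 (mod 11); (1|11)=+1, (8|11)=-1; sign (−1)^0·+1^2·-1^1 = -1.
(a,b)_∞: sgn(51359)=+, sgn(259)=+, so +1.
(a,b)_37: α=2, u≡4; β=3, v≡30 (mod 37); (4|37)=+1, (30|37)=+1; sign (−1)^0·+1^3·+1^2 = +1.
(a,b)_23: α=1, u≡2; β=2, v≡2 (mod 23); (2|23)=+1, (2|23)=+1; sign (−1)^0·+1^2·+1^1 = +1.
(a,b)_3: α=2, u≡2; β=0, v≡1 (mod 3); (2|3)=-1, (1|3)=+1; sign (−1)^0·-1^0·+1^2 = +1.
(a,b)_29: α=1, u≡14; β=2, v≡11 (mod 29); (14|29)=-1, (11|29)=-1; sign (−1)^0·-1^2·-1^1 = -1.
|Ram(51359, 259)| = 4, even; anisotropic at {2, 7, 11, 29}.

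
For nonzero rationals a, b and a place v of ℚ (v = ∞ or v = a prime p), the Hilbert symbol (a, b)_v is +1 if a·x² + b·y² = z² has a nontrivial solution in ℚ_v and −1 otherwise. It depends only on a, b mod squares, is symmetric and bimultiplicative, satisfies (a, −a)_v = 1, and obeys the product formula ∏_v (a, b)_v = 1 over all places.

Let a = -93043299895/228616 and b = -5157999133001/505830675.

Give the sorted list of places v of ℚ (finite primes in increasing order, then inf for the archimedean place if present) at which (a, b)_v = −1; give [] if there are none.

[2, 3, 5, 13, 17, 19, 37, inf]

(a, b) ≡ (-50830, -301587) mod (ℚ^×)²; places V = {2, 3, 5, 7, 11, 13, 17, 19, 23, 29, 37, 41, 53, ∞}.
(a,b)_11: α=0, u≡5; β=1, v≡7 (mod 11); (5|11)=+1, (7|11)=-1; sign (−1)^0·+1^1·-1^0 = +1.
(a,b)_53: α=0, u≡23; β=-2, v≡7 (mod 53); (23|53)=-1, (7|53)=+1; sign (−1)^0·-1^-2·+1^0 = +1.
(a,b)_13: α=1, u≡9; β=3, v≡2 (mod 13); (9|13)=+1, (2|13)=-1; sign (−1)^0·+1^3·-1^1 = -1.
(a,b)_∞: sgn(-50830)=−, sgn(-301587)=−, so -1.
(a,b)_37: α=0, u≡5; β=1, v≡33 (mod 37); (5|37)=-1, (33|37)=+1; sign (−1)^0·-1^1·+1^0 = -1.
(a,b)_41: α=-2, u≡16; β=0, v≡1 (mod 41); (16|41)=+1, (1|41)=+1; sign (−1)^0·+1^0·+1^-2 = +1.
(a,b)_29: α=0, u≡24; β=2, v≡9 (mod 29); (24|29)=+1, (9|29)=+1; sign (−1)^0·+1^2·+1^0 = +1.
(a,b)_19: α=0, u≡12; β=3, v≡7 (mod 19); (12|19)=-1, (7|19)=+1; sign (−1)^0·-1^3·+1^0 = -1.
(a,b)_23: α=3, u≡19; β=0, v≡9 (mod 23); (19|23)=-1, (9|23)=+1; sign (−1)^0·-1^0·+1^3 = +1.
(a,b)_3: α=0, u≡2; β=-1, v≡1 (mod 3); (2|3)=-1, (1|3)=+1; sign (−1)^0·-1^-1·+1^0 = -1.
(a,b)_7: α=6, u≡4; β=-4, v≡2 (mod 7); (4|7)=+1, (2|7)=+1; sign (−1)^0·+1^-4·+1^6 = +1.
(a,b)_17: α=-1, u≡1; β=0, v≡12 (mod 17); (1|17)=+1, (12|17)=-1; sign (−1)^0·+1^0·-1^-1 = -1.
(a,b)_5: α=1, u≡1; β=-2, v≡2 (mod 5); (1|5)=+1, (2|5)=-1; sign (−1)^0·+1^-2·-1^1 = -1.
(a,b)_2: α=-3, β=0; u≡1, v≡5 (mod 8); ε(u)ε(v)=0·0, αω(v)=-3·1, βω(u)=0·0; sum ≡ 1  ⇒  -1.
(-50830, -301587 / ℚ) ramifies at {2, 3, 5, 13, 17, 19, 37, ∞}: a division algebra.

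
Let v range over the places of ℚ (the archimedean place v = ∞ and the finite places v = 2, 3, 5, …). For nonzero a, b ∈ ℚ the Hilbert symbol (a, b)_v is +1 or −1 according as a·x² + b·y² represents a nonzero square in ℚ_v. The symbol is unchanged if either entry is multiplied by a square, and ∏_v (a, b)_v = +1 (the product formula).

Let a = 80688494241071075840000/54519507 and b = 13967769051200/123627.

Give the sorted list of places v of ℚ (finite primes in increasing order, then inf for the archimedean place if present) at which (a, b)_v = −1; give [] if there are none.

[2, 3]

(a, b) ≡ (663, 51) mod (ℚ^×)²; places V = {2, 3, 5, 7, 13, 17, 29, 31, 43, ∞}.
(a,b)_31: α=4, u≡12; β=2, v≡4 (mod 31); (12|31)=-1, (4|31)=+1; sign (−1)^0·-1^2·+1^4 = +1.
(a,b)_2: α=12, β=6; u≡7, v≡3 (mod 8); ε(u)ε(v)=1·1, αω(v)=12·1, βω(u)=6·0; sum ≡ 1  ⇒  -1.
(a,b)_29: α=-2, u≡5; β=-2, v≡1 (mod 29); (5|29)=+1, (1|29)=+1; sign (−1)^0·+1^-2·+1^-2 = +1.
(a,b)_17: α=5, u≡6; β=3, v≡10 (mod 17); (6|17)=-1, (10|17)=-1; sign (−1)^0·-1^3·-1^5 = +1.
(a,b)_43: α=2, u≡30; β=2, v≡33 (mod 43); (30|43)=-1, (33|43)=-1; sign (−1)^0·-1^2·-1^2 = +1.
(a,b)_13: α=1, u≡10; β=0, v≡12 (mod 13); (10|13)=+1, (12|13)=+1; sign (−1)^0·+1^0·+1^1 = +1.
(a,b)_5: α=4, u≡2; β=2, v≡4 (mod 5); (2|5)=-1, (4|5)=+1; sign (−1)^0·-1^2·+1^4 = +1.
(a,b)_∞: sgn(663)=+, sgn(51)=+, so +1.
(a,b)_3: α=-3, u≡2; β=-1, v≡2 (mod 3); (2|3)=-1, (2|3)=-1; sign (−1)^1·-1^-1·-1^-3 = -1.
(a,b)_7: α=-4, u≡5; β=-2, v≡2 (mod 7); (5|7)=-1, (2|7)=+1; sign (−1)^0·-1^-2·+1^-4 = +1.
|Ram(663, 51)| = 2, even; anisotropic at {2, 3}.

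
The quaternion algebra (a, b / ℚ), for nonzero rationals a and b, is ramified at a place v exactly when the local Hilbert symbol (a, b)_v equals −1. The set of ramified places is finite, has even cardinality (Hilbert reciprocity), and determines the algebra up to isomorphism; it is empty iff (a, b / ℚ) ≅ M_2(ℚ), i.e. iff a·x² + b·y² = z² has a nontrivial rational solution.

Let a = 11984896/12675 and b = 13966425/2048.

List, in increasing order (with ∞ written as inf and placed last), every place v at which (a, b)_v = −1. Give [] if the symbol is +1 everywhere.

[2, 19]

(a, b) ≡ (8778, 114) mod (ℚ^×)²; places V = {2, 3, 5, 7, 11, 13, 19, ∞}.
(a,b)_2: α=13, β=-11; u≡5, v≡1 (mod 8); ε(u)ε(v)=0·0, αω(v)=13·0, βω(u)=-11·1; sum ≡ 1  ⇒  -1.
(a,b)_7: α=1, u≡1; β=0, v≡1 (mod 7); (1|7)=+1, (1|7)=+1; sign (−1)^0·+1^0·+1^1 = +1.
(a,b)_13: α=-2, u≡4; β=0, v≡10 (mod 13); (4|13)=+1, (10|13)=+1; sign (−1)^0·+1^0·+1^-2 = +1.
(a,b)_11: α=1, u≡10; β=2, v≡1 (mod 11); (10|11)=-1, (1|11)=+1; sign (−1)^0·-1^2·+1^1 = +1.
(a,b)_3: α=-1, u≡1; β=5, v≡2 (mod 3); (1|3)=+1, (2|3)=-1; sign (−1)^1·+1^5·-1^-1 = +1.
(a,b)_5: α=-2, u≡3; β=2, v≡4 (mod 5); (3|5)=-1, (4|5)=+1; sign (−1)^0·-1^2·+1^-2 = +1.
(a,b)_∞: sgn(8778)=+, sgn(114)=+, so +1.
(a,b)_19: α=1, u≡11; β=1, v≡4 (mod 19); (11|19)=+1, (4|19)=+1; sign (−1)^1·+1^1·+1^1 = -1.
(8778, 114 / ℚ) ramifies at {2, 19}: a division algebra.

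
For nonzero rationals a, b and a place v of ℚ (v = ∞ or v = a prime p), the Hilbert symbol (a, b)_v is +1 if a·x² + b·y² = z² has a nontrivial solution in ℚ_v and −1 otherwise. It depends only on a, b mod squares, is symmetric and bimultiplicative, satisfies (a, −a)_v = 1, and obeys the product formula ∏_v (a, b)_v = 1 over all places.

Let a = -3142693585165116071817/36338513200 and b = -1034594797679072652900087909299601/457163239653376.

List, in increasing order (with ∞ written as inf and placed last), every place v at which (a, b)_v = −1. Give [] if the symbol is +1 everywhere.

(a, b) ≡ (-40579, -33649) mod (ℚ^×)²; places V = {2, 3, 5, 7, 11, 13, 17, 19, 23, 31, 41, ∞}.
(a,b)_3: α=4, u≡2; β=2, v≡2 (mod 3); (2|3)=-1, (2|3)=-1; sign (−1)^0·-1^2·-1^4 = +1.
(a,b)_7: α=9, u≡5; β=15, v≡1 (mod 7); (5|7)=-1, (1|7)=+1; sign (−1)^1·-1^15·+1^9 = +1.
(a,b)_13: α=2, u≡5; β=4, v≡11 (mod 13); (5|13)=-1, (11|13)=-1; sign (−1)^0·-1^4·-1^2 = +1.
(a,b)_2: α=-4, β=-16; u≡5, v≡7 (mod 8); ε(u)ε(v)=0·1, αω(v)=-4·0, βω(u)=-16·1; sum ≡ 0  ⇒  +1.
(a,b)_19: α=2, u≡5; β=3, v≡2 (mod 19); (5|19)=+1, (2|19)=-1; sign (−1)^0·+1^3·-1^2 = +1.
(a,b)_11: α=-1, u≡2; β=1, v≡10 (mod 11); (2|11)=-1, (10|11)=-1; sign (−1)^1·-1^1·-1^-1 = -1.
(a,b)_31: α=3, u≡23; β=4, v≡17 (mod 31); (23|31)=-1, (17|31)=-1; sign (−1)^0·-1^4·-1^3 = -1.
(a,b)_17: α=-3, u≡12; β=-8, v≡3 (mod 17); (12|17)=-1, (3|17)=-1; sign (−1)^0·-1^-8·-1^-3 = -1.
(a,b)_41: α=-2, u≡26; β=0, v≡19 (mod 41); (26|41)=-1, (19|41)=-1; sign (−1)^0·-1^0·-1^-2 = +1.
(a,b)_23: α=2, u≡3; β=3, v≡1 (mod 23); (3|23)=+1, (1|23)=+1; sign (−1)^0·+1^3·+1^2 = +1.
(a,b)_5: α=-2, u≡1; β=0, v≡4 (mod 5); (1|5)=+1, (4|5)=+1; sign (−1)^0·+1^0·+1^-2 = +1.
(a,b)_∞: sgn(-40579)=−, sgn(-33649)=−, so -1.
|Ram(-40579, -33649)| = 4, even; anisotropic at {11, 17, 31, ∞}.

[11, 17, 31, inf]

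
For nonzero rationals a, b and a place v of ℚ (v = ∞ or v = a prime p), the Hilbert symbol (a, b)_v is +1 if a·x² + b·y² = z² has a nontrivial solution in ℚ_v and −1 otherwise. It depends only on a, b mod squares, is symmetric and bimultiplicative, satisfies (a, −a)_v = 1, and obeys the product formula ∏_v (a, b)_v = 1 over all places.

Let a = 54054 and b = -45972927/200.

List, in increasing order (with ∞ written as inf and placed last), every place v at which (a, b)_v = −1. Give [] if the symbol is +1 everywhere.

[2, 3, 11, 13]

Mod squares: a ≡ 6006, b ≡ -286. Check v ∈ {∞, 2, 3, 5, 7, 11, 13}.
v=3: a=3^3·(≡1), b=3^8·(≡2) mod 3; (1|3)=+1, (2|3)=-1; (−1)^{3·8·1}·(+1)^8·(-1)^3 = -1.
v=7: a=7^1·(≡1), b=7^2·(≡2) mod 7; (1|7)=+1, (2|7)=+1; (−1)^{1·2·3}·(+1)^2·(+1)^1 = +1.
v=∞: 6006 > 0 and -286 < 0  ⇒  (a,b)_∞ = +1.
v=13: a=13^1·(≡11), b=13^1·(≡10) mod 13; (11|13)=-1, (10|13)=+1; (−1)^{1·1·6}·(-1)^1·(+1)^1 = -1.
v=5: a=5^0·(≡4), b=5^-2·(≡1) mod 5; (4|5)=+1, (1|5)=+1; (−1)^{0·-2·2}·(+1)^-2·(+1)^0 = +1.
v=11: a=11^1·(≡8), b=11^1·(≡8) mod 11; (8|11)=-1, (8|11)=-1; (−1)^{1·1·5}·(-1)^1·(-1)^1 = -1.
v=2: v_2(a)=1, v_2(b)=-3; units ≡ 3, 1 (mod 8); ε·ε+αω+βω = 1·0+1·0+-3·1 ≡ 1  ⇒  (a,b)_2 = -1.
Ram(6006, -286) = {2, 3, 11, 13}; no ℚ_2-point on the conic.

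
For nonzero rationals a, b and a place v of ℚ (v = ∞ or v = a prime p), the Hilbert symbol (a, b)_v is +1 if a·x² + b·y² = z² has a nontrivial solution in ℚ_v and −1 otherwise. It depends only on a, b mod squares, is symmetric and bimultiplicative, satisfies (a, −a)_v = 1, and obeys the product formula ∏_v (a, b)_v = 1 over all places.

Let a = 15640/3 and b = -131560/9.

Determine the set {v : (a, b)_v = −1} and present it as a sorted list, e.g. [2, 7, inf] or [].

(a, b) ≡ (11730, -32890) mod (ℚ^×)²; places V = {2, 3, 5, 11, 13, 17, 23, ∞}.
(a,b)_∞: sgn(11730)=+, sgn(-32890)=−, so +1.
(a,b)_5: α=1, u≡1; β=1, v≡2 (mod 5); (1|5)=+1, (2|5)=-1; sign (−1)^0·+1^1·-1^1 = -1.
(a,b)_23: α=1, u≡12; β=1, v≡11 (mod 23); (12|23)=+1, (11|23)=-1; sign (−1)^1·+1^1·-1^1 = +1.
(a,b)_11: α=0, u≡3; β=1, v≡7 (mod 11); (3|11)=+1, (7|11)=-1; sign (−1)^0·+1^1·-1^0 = +1.
(a,b)_3: α=-1, u≡1; β=-2, v≡2 (mod 3); (1|3)=+1, (2|3)=-1; sign (−1)^0·+1^-2·-1^-1 = -1.
(a,b)_2: α=3, β=3; u≡1, v≡3 (mod 8); ε(u)ε(v)=0·1, αω(v)=3·1, βω(u)=3·0; sum ≡ 1  ⇒  -1.
(a,b)_13: α=0, u≡9; β=1, v≡8 (mod 13); (9|13)=+1, (8|13)=-1; sign (−1)^0·+1^1·-1^0 = +1.
(a,b)_17: α=1, u≡12; β=0, v≡6 (mod 17); (12|17)=-1, (6|17)=-1; sign (−1)^0·-1^0·-1^1 = -1.
|Ram(11730, -32890)| = 4, even; anisotropic at {2, 3, 5, 17}.

[2, 3, 5, 17]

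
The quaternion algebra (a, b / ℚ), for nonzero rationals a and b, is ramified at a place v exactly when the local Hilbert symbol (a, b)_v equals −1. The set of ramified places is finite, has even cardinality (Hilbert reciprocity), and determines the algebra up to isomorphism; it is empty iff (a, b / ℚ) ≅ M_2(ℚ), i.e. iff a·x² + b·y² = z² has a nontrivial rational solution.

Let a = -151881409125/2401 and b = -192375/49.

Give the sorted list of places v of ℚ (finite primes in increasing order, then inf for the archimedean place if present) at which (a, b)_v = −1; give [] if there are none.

(a, b) ≡ (-285, -95) mod (ℚ^×)²; places V = {2, 3, 5, 7, 19, ∞}.
(a,b)_7: α=-4, u≡2; β=-2, v≡6 (mod 7); (2|7)=+1, (6|7)=-1; sign (−1)^0·+1^-2·-1^-4 = +1.
(a,b)_19: α=3, u≡6; β=1, v≡14 (mod 19); (6|19)=+1, (14|19)=-1; sign (−1)^1·+1^1·-1^3 = +1.
(a,b)_3: α=11, u≡1; β=4, v≡1 (mod 3); (1|3)=+1, (1|3)=+1; sign (−1)^0·+1^4·+1^11 = +1.
(a,b)_5: α=3, u≡2; β=3, v≡4 (mod 5); (2|5)=-1, (4|5)=+1; sign (−1)^0·-1^3·+1^3 = -1.
(a,b)_2: α=0, β=0; u≡3, v≡1 (mod 8); ε(u)ε(v)=1·0, αω(v)=0·0, βω(u)=0·1; sum ≡ 0  ⇒  +1.
(a,b)_∞: sgn(-285)=−, sgn(-95)=−, so -1.
(-285, -95 / ℚ) ramifies at {5, ∞}: a division algebra.

[5, inf]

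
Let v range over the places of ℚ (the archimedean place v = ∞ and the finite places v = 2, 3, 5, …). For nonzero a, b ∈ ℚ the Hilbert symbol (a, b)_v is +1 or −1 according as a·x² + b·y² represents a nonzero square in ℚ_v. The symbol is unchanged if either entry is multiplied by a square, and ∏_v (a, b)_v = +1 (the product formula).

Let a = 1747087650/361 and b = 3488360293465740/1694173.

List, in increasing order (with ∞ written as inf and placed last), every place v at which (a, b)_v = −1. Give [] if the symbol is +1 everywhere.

(a, b) ≡ (66, 455) mod (ℚ^×)²; places V = {2, 3, 5, 7, 11, 13, 19, ∞}.
(a,b)_13: α=0, u≡10; β=-1, v≡12 (mod 13); (10|13)=+1, (12|13)=+1; sign (−1)^0·+1^-1·+1^0 = +1.
(a,b)_3: α=3, u≡1; β=6, v≡2 (mod 3); (1|3)=+1, (2|3)=-1; sign (−1)^0·+1^6·-1^3 = -1.
(a,b)_7: α=6, u≡6; β=11, v≡1 (mod 7); (6|7)=-1, (1|7)=+1; sign (−1)^0·-1^11·+1^6 = -1.
(a,b)_11: α=1, u≡6; β=2, v≡3 (mod 11); (6|11)=-1, (3|11)=+1; sign (−1)^0·-1^2·+1^1 = +1.
(a,b)_2: α=1, β=2; u≡1, v≡7 (mod 8); ε(u)ε(v)=0·1, αω(v)=1·0, βω(u)=2·0; sum ≡ 0  ⇒  +1.
(a,b)_∞: sgn(66)=+, sgn(455)=+, so +1.
(a,b)_19: α=-2, u≡11; β=-4, v≡2 (mod 19); (11|19)=+1, (2|19)=-1; sign (−1)^0·+1^-4·-1^-2 = +1.
(a,b)_5: α=2, u≡1; β=1, v≡1 (mod 5); (1|5)=+1, (1|5)=+1; sign (−1)^0·+1^1·+1^2 = +1.
(66, 455 / ℚ) ramifies at {3, 7}: a division algebra.

[3, 7]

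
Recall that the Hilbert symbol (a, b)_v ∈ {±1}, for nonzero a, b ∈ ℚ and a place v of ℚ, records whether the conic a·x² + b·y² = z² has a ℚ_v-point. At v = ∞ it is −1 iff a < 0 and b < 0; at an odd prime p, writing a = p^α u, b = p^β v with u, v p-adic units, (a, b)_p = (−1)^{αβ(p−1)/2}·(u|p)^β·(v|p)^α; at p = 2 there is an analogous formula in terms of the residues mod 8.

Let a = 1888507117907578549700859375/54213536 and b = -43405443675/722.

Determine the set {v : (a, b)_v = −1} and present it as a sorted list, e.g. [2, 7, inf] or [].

[3, 13]

(a, b) ≡ (1430, -6) mod (ℚ^×)²; places V = {2, 3, 5, 11, 13, 19, ∞}.
(a,b)_∞: sgn(1430)=+, sgn(-6)=−, so +1.
(a,b)_2: α=-5, β=-1; u≡3, v≡5 (mod 8); ε(u)ε(v)=1·0, αω(v)=-5·1, βω(u)=-1·1; sum ≡ 0  ⇒  +1.
(a,b)_13: α=-1, u≡2; β=0, v≡8 (mod 13); (2|13)=-1, (8|13)=-1; sign (−1)^0·-1^0·-1^-1 = -1.
(a,b)_5: α=7, u≡1; β=2, v≡4 (mod 5); (1|5)=+1, (4|5)=+1; sign (−1)^0·+1^2·+1^7 = +1.
(a,b)_11: α=5, u≡3; β=2, v≡9 (mod 11); (3|11)=+1, (9|11)=+1; sign (−1)^0·+1^2·+1^5 = +1.
(a,b)_3: α=36, u≡2; β=15, v≡1 (mod 3); (2|3)=-1, (1|3)=+1; sign (−1)^0·-1^15·+1^36 = -1.
(a,b)_19: α=-4, u≡1; β=-2, v≡14 (mod 19); (1|19)=+1, (14|19)=-1; sign (−1)^0·+1^-2·-1^-4 = +1.
(1430, -6 / ℚ) ramifies at {3, 13}: a division algebra.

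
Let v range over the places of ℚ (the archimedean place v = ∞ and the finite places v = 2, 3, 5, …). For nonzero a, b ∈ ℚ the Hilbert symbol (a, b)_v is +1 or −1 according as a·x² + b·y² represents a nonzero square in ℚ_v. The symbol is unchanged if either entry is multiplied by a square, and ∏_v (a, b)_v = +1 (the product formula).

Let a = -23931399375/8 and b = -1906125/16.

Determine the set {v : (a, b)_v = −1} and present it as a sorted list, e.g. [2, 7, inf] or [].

[2, 3, 5, 13, 31, inf]

Mod squares: a ≡ -945438, b ≡ -76245. Check v ∈ {∞, 2, 3, 5, 13, 17, 23, 31}.
v=17: a=17^1·(≡10), b=17^1·(≡10) mod 17; (10|17)=-1, (10|17)=-1; (−1)^{1·1·8}·(-1)^1·(-1)^1 = +1.
v=5: a=5^4·(≡2), b=5^3·(≡1) mod 5; (2|5)=-1, (1|5)=+1; (−1)^{4·3·2}·(-1)^3·(+1)^4 = -1.
v=∞: -945438 < 0 and -76245 < 0  ⇒  (a,b)_∞ = -1.
v=31: a=31^1·(≡24), b=31^0·(≡6) mod 31; (24|31)=-1, (6|31)=-1; (−1)^{1·0·15}·(-1)^0·(-1)^1 = -1.
v=2: v_2(a)=-3, v_2(b)=-4; units ≡ 1, 3 (mod 8); ε·ε+αω+βω = 0·1+-3·1+-4·0 ≡ 1  ⇒  (a,b)_2 = -1.
v=3: a=3^5·(≡1), b=3^1·(≡1) mod 3; (1|3)=+1, (1|3)=+1; (−1)^{5·1·1}·(+1)^1·(+1)^5 = -1.
v=23: a=23^1·(≡8), b=23^1·(≡14) mod 23; (8|23)=+1, (14|23)=-1; (−1)^{1·1·11}·(+1)^1·(-1)^1 = +1.
v=13: a=13^1·(≡9), b=13^1·(≡5) mod 13; (9|13)=+1, (5|13)=-1; (−1)^{1·1·6}·(+1)^1·(-1)^1 = -1.
Ram(-945438, -76245) = {2, 3, 5, 13, 31, ∞}; no ℚ_2-point on the conic.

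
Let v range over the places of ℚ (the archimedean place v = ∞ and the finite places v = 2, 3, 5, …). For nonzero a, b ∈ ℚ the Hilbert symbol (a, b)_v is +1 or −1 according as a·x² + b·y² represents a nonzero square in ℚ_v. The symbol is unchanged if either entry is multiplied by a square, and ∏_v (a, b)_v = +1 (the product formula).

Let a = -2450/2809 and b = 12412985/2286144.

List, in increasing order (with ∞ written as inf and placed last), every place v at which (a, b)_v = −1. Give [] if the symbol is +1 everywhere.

[5, 13]

(a, b) ≡ (-2, 65) mod (ℚ^×)²; places V = {2, 3, 5, 7, 13, 19, 23, 53, ∞}.
(a,b)_23: α=0, u≡19; β=2, v≡11 (mod 23); (19|23)=-1, (11|23)=-1; sign (−1)^0·-1^2·-1^0 = +1.
(a,b)_5: α=2, u≡3; β=1, v≡3 (mod 5); (3|5)=-1, (3|5)=-1; sign (−1)^0·-1^1·-1^2 = -1.
(a,b)_13: α=0, u≡7; β=1, v≡7 (mod 13); (7|13)=-1, (7|13)=-1; sign (−1)^0·-1^1·-1^0 = -1.
(a,b)_∞: sgn(-2)=−, sgn(65)=+, so +1.
(a,b)_2: α=1, β=-6; u≡7, v≡1 (mod 8); ε(u)ε(v)=1·0, αω(v)=1·0, βω(u)=-6·0; sum ≡ 0  ⇒  +1.
(a,b)_7: α=2, u≡3; β=-2, v≡4 (mod 7); (3|7)=-1, (4|7)=+1; sign (−1)^0·-1^-2·+1^2 = +1.
(a,b)_3: α=0, u≡1; β=-6, v≡2 (mod 3); (1|3)=+1, (2|3)=-1; sign (−1)^0·+1^-6·-1^0 = +1.
(a,b)_19: α=0, u≡6; β=2, v≡2 (mod 19); (6|19)=+1, (2|19)=-1; sign (−1)^0·+1^2·-1^0 = +1.
(a,b)_53: α=-2, u≡41; β=0, v≡18 (mod 53); (41|53)=-1, (18|53)=-1; sign (−1)^0·-1^0·-1^-2 = +1.
(-2, 65 / ℚ) ramifies at {5, 13}: a division algebra.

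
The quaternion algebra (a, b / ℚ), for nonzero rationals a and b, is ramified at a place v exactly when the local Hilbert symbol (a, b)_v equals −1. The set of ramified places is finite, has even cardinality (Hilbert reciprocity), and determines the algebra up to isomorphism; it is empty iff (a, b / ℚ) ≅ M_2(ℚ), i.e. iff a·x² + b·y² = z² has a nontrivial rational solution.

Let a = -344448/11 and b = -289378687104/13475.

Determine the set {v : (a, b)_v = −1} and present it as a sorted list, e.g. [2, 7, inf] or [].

(a, b) ≡ (-6578, -2124694) mod (ℚ^×)²; places V = {2, 3, 5, 7, 11, 13, 17, 19, 23, ∞}.
(a,b)_17: α=0, u≡16; β=3, v≡16 (mod 17); (16|17)=+1, (16|17)=+1; sign (−1)^0·+1^3·+1^0 = +1.
(a,b)_∞: sgn(-6578)=−, sgn(-2124694)=−, so -1.
(a,b)_23: α=1, u≡6; β=1, v≡2 (mod 23); (6|23)=+1, (2|23)=+1; sign (−1)^1·+1^1·+1^1 = -1.
(a,b)_13: α=1, u≡1; β=1, v≡8 (mod 13); (1|13)=+1, (8|13)=-1; sign (−1)^0·+1^1·-1^1 = -1.
(a,b)_5: α=0, u≡2; β=-2, v≡4 (mod 5); (2|5)=-1, (4|5)=+1; sign (−1)^0·-1^-2·+1^0 = +1.
(a,b)_2: α=7, β=7; u≡7, v≡5 (mod 8); ε(u)ε(v)=1·0, αω(v)=7·1, βω(u)=7·0; sum ≡ 1  ⇒  -1.
(a,b)_19: α=0, u≡2; β=1, v≡3 (mod 19); (2|19)=-1, (3|19)=-1; sign (−1)^0·-1^1·-1^0 = -1.
(a,b)_7: α=0, u≡2; β=-2, v≡2 (mod 7); (2|7)=+1, (2|7)=+1; sign (−1)^0·+1^-2·+1^0 = +1.
(a,b)_11: α=-1, u≡6; β=-1, v≡8 (mod 11); (6|11)=-1, (8|11)=-1; sign (−1)^1·-1^-1·-1^-1 = -1.
(a,b)_3: α=2, u≡1; β=4, v≡2 (mod 3); (1|3)=+1, (2|3)=-1; sign (−1)^0·+1^4·-1^2 = +1.
|Ram(-6578, -2124694)| = 6, even; anisotropic at {2, 11, 13, 19, 23, ∞}.

[2, 11, 13, 19, 23, inf]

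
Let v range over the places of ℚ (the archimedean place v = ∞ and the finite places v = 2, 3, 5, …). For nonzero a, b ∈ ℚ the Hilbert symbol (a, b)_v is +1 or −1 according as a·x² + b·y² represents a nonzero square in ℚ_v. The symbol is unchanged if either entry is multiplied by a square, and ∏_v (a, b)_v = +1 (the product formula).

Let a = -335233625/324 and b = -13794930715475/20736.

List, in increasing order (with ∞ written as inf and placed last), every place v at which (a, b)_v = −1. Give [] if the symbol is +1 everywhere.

(a, b) ≡ (-37145, -299) mod (ℚ^×)²; places V = {2, 3, 5, 7, 13, 17, 19, 23, ∞}.
(a,b)_7: α=0, u≡4; β=2, v≡2 (mod 7); (4|7)=+1, (2|7)=+1; sign (−1)^0·+1^2·+1^0 = +1.
(a,b)_5: α=3, u≡4; β=2, v≡1 (mod 5); (4|5)=+1, (1|5)=+1; sign (−1)^0·+1^2·+1^3 = +1.
(a,b)_23: α=1, u≡12; β=1, v≡19 (mod 23); (12|23)=+1, (19|23)=-1; sign (−1)^1·+1^1·-1^1 = +1.
(a,b)_19: α=3, u≡12; β=4, v≡4 (mod 19); (12|19)=-1, (4|19)=+1; sign (−1)^0·-1^4·+1^3 = +1.
(a,b)_17: α=1, u≡1; β=2, v≡6 (mod 17); (1|17)=+1, (6|17)=-1; sign (−1)^0·+1^2·-1^1 = -1.
(a,b)_3: α=-4, u≡1; β=-4, v≡1 (mod 3); (1|3)=+1, (1|3)=+1; sign (−1)^0·+1^-4·+1^-4 = +1.
(a,b)_∞: sgn(-37145)=−, sgn(-299)=−, so -1.
(a,b)_13: α=0, u≡12; β=1, v≡9 (mod 13); (12|13)=+1, (9|13)=+1; sign (−1)^0·+1^1·+1^0 = +1.
(a,b)_2: α=-2, β=-8; u≡7, v≡5 (mod 8); ε(u)ε(v)=1·0, αω(v)=-2·1, βω(u)=-8·0; sum ≡ 0  ⇒  +1.
Ram(-37145, -299) = {17, ∞}; no ℚ_17-point on the conic.

[17, inf]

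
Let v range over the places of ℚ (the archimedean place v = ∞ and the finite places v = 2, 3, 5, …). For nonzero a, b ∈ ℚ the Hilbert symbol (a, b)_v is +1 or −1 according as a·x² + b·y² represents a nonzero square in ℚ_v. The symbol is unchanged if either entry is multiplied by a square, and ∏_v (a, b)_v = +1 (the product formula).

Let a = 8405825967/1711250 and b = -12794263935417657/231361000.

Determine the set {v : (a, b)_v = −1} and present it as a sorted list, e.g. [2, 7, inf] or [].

[23, 43]

(a, b) ≡ (2926, -761530) mod (ℚ^×)²; places V = {2, 3, 5, 7, 11, 13, 17, 19, 23, 37, 43, 47, ∞}.
(a,b)_13: α=0, u≡4; β=-2, v≡1 (mod 13); (4|13)=+1, (1|13)=+1; sign (−1)^0·+1^-2·+1^0 = +1.
(a,b)_47: α=2, u≡14; β=2, v≡15 (mod 47); (14|47)=+1, (15|47)=-1; sign (−1)^0·+1^2·-1^2 = +1.
(a,b)_11: α=1, u≡6; β=1, v≡5 (mod 11); (6|11)=-1, (5|11)=+1; sign (−1)^1·-1^1·+1^1 = +1.
(a,b)_43: α=0, u≡27; β=1, v≡4 (mod 43); (27|43)=-1, (4|43)=+1; sign (−1)^0·-1^1·+1^0 = -1.
(a,b)_17: α=2, u≡15; β=2, v≡9 (mod 17); (15|17)=+1, (9|17)=+1; sign (−1)^0·+1^2·+1^2 = +1.
(a,b)_23: α=0, u≡7; β=1, v≡15 (mod 23); (7|23)=-1, (15|23)=-1; sign (−1)^0·-1^1·-1^0 = -1.
(a,b)_37: α=-2, u≡25; β=-2, v≡12 (mod 37); (25|37)=+1, (12|37)=+1; sign (−1)^0·+1^-2·+1^-2 = +1.
(a,b)_19: α=1, u≡12; β=2, v≡9 (mod 19); (12|19)=-1, (9|19)=+1; sign (−1)^0·-1^2·+1^1 = +1.
(a,b)_5: α=-4, u≡4; β=-3, v≡1 (mod 5); (4|5)=+1, (1|5)=+1; sign (−1)^0·+1^-3·+1^-4 = +1.
(a,b)_∞: sgn(2926)=+, sgn(-761530)=−, so +1.
(a,b)_3: α=2, u≡1; β=6, v≡2 (mod 3); (1|3)=+1, (2|3)=-1; sign (−1)^0·+1^6·-1^2 = +1.
(a,b)_2: α=-1, β=-3; u≡7, v≡3 (mod 8); ε(u)ε(v)=1·1, αω(v)=-1·1, βω(u)=-3·0; sum ≡ 0  ⇒  +1.
(a,b)_7: α=1, u≡6; β=1, v≡1 (mod 7); (6|7)=-1, (1|7)=+1; sign (−1)^1·-1^1·+1^1 = +1.
Ram(2926, -761530) = {23, 43}; no ℚ_23-point on the conic.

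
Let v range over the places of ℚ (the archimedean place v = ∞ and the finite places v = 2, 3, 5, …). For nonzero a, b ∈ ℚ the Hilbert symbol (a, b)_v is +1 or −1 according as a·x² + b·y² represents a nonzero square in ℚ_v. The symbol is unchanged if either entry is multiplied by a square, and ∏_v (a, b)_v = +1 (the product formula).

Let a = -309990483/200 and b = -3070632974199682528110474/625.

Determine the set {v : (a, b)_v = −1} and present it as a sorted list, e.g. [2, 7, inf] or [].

(a, b) ≡ (-850454, -257114) mod (ℚ^×)²; places V = {2, 3, 5, 7, 11, 13, 29, 31, 43, ∞}.
(a,b)_43: α=1, u≡3; β=4, v≡7 (mod 43); (3|43)=-1, (7|43)=-1; sign (−1)^0·-1^4·-1^1 = -1.
(a,b)_2: α=-3, β=1; u≡5, v≡3 (mod 8); ε(u)ε(v)=0·1, αω(v)=-3·1, βω(u)=1·1; sum ≡ 0  ⇒  +1.
(a,b)_31: α=1, u≡5; β=3, v≡2 (mod 31); (5|31)=+1, (2|31)=+1; sign (−1)^1·+1^3·+1^1 = -1.
(a,b)_5: α=-2, u≡4; β=-4, v≡1 (mod 5); (4|5)=+1, (1|5)=+1; sign (−1)^0·+1^-4·+1^-2 = +1.
(a,b)_13: α=0, u≡11; β=1, v≡2 (mod 13); (11|13)=-1, (2|13)=-1; sign (−1)^0·-1^1·-1^0 = -1.
(a,b)_7: α=0, u≡4; β=2, v≡6 (mod 7); (4|7)=+1, (6|7)=-1; sign (−1)^0·+1^2·-1^0 = +1.
(a,b)_29: α=1, u≡24; β=3, v≡21 (mod 29); (24|29)=+1, (21|29)=-1; sign (−1)^0·+1^3·-1^1 = -1.
(a,b)_∞: sgn(-850454)=−, sgn(-257114)=−, so -1.
(a,b)_3: α=6, u≡1; β=6, v≡1 (mod 3); (1|3)=+1, (1|3)=+1; sign (−1)^0·+1^6·+1^6 = +1.
(a,b)_11: α=1, u≡1; β=3, v≡4 (mod 11); (1|11)=+1, (4|11)=+1; sign (−1)^1·+1^3·+1^1 = -1.
Ram(-850454, -257114) = {11, 13, 29, 31, 43, ∞}; no ℚ_11-point on the conic.

[11, 13, 29, 31, 43, inf]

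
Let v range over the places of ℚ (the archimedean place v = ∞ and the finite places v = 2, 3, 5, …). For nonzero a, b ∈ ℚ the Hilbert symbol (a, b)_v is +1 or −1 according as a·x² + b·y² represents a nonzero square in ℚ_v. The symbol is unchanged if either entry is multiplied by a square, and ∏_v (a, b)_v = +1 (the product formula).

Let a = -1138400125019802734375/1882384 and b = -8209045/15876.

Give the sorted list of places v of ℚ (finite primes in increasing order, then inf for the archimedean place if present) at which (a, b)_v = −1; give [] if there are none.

[11, 13, 19, inf]

Mod squares: a ≡ -312455, b ≡ -28405. Check v ∈ {∞, 2, 3, 5, 7, 11, 13, 17, 19, 23}.
v=23: a=23^3·(≡16), b=23^1·(≡19) mod 23; (16|23)=+1, (19|23)=-1; (−1)^{3·1·11}·(+1)^1·(-1)^3 = +1.
v=5: a=5^9·(≡4), b=5^1·(≡1) mod 5; (4|5)=+1, (1|5)=+1; (−1)^{9·1·2}·(+1)^1·(+1)^9 = +1.
v=7: a=7^-6·(≡4), b=7^-2·(≡1) mod 7; (4|7)=+1, (1|7)=+1; (−1)^{-6·-2·3}·(+1)^-2·(+1)^-6 = +1.
v=2: v_2(a)=-4, v_2(b)=-2; units ≡ 1, 3 (mod 8); ε·ε+αω+βω = 0·1+-4·1+-2·0 ≡ 0  ⇒  (a,b)_2 = +1.
v=∞: -312455 < 0 and -28405 < 0  ⇒  (a,b)_∞ = -1.
v=13: a=13^3·(≡2), b=13^1·(≡12) mod 13; (2|13)=-1, (12|13)=+1; (−1)^{3·1·6}·(-1)^1·(+1)^3 = -1.
v=11: a=11^1·(≡10), b=11^0·(≡8) mod 11; (10|11)=-1, (8|11)=-1; (−1)^{1·0·5}·(-1)^0·(-1)^1 = -1.
v=19: a=19^3·(≡16), b=19^1·(≡16) mod 19; (16|19)=+1, (16|19)=+1; (−1)^{3·1·9}·(+1)^1·(+1)^3 = -1.
v=3: a=3^0·(≡1), b=3^-4·(≡2) mod 3; (1|3)=+1, (2|3)=-1; (−1)^{0·-4·1}·(+1)^-4·(-1)^0 = +1.
v=17: a=17^2·(≡5), b=17^2·(≡16) mod 17; (5|17)=-1, (16|17)=+1; (−1)^{2·2·8}·(-1)^2·(+1)^2 = +1.
Ram(-312455, -28405) = {11, 13, 19, ∞}; no ℚ_11-point on the conic.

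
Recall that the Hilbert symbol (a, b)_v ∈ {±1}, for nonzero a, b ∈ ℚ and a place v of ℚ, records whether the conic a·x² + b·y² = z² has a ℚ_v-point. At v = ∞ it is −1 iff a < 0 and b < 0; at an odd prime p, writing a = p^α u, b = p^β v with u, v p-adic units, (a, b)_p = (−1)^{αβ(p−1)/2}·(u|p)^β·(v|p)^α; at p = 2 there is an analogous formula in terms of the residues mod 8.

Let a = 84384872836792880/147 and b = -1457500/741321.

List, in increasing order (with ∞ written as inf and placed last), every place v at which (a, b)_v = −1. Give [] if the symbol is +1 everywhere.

Mod squares: a ≡ 384718785, b ≡ -583. Check v ∈ {∞, 2, 3, 5, 7, 11, 29, 37, 41, 53}.
v=53: a=53^3·(≡2), b=53^1·(≡6) mod 53; (2|53)=-1, (6|53)=+1; (−1)^{3·1·26}·(-1)^1·(+1)^3 = -1.
v=3: a=3^-1·(≡2), b=3^-2·(≡2) mod 3; (2|3)=-1, (2|3)=-1; (−1)^{-1·-2·1}·(-1)^-2·(-1)^-1 = -1.
v=2: v_2(a)=4, v_2(b)=2; units ≡ 1, 1 (mod 8); ε·ε+αω+βω = 0·0+4·0+2·0 ≡ 0  ⇒  (a,b)_2 = +1.
v=5: a=5^1·(≡3), b=5^4·(≡3) mod 5; (3|5)=-1, (3|5)=-1; (−1)^{1·4·2}·(-1)^4·(-1)^1 = -1.
v=29: a=29^1·(≡25), b=29^0·(≡3) mod 29; (25|29)=+1, (3|29)=-1; (−1)^{1·0·14}·(+1)^0·(-1)^1 = -1.
v=41: a=41^1·(≡10), b=41^-2·(≡36) mod 41; (10|41)=+1, (36|41)=+1; (−1)^{1·-2·20}·(+1)^-2·(+1)^1 = +1.
v=7: a=7^-2·(≡3), b=7^-2·(≡6) mod 7; (3|7)=-1, (6|7)=-1; (−1)^{-2·-2·3}·(-1)^-2·(-1)^-2 = +1.
v=∞: 384718785 > 0 and -583 < 0  ⇒  (a,b)_∞ = +1.
v=37: a=37^1·(≡30), b=37^0·(≡3) mod 37; (30|37)=+1, (3|37)=+1; (−1)^{1·0·18}·(+1)^0·(+1)^1 = +1.
v=11: a=11^5·(≡9), b=11^1·(≡8) mod 11; (9|11)=+1, (8|11)=-1; (−1)^{5·1·5}·(+1)^1·(-1)^5 = +1.
|Ram(384718785, -583)| = 4, even; anisotropic at {3, 5, 29, 53}.

[3, 5, 29, 53]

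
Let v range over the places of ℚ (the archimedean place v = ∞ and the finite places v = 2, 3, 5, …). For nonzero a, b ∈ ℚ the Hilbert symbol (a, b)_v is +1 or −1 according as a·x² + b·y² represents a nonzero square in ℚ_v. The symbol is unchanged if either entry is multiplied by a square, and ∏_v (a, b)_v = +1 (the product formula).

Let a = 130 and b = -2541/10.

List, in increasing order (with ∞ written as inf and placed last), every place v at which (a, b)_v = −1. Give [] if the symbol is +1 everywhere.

[5, 13]

Mod squares: a ≡ 130, b ≡ -210. Check v ∈ {∞, 2, 3, 5, 7, 11, 13}.
v=2: v_2(a)=1, v_2(b)=-1; units ≡ 1, 7 (mod 8); ε·ε+αω+βω = 0·1+1·0+-1·0 ≡ 0  ⇒  (a,b)_2 = +1.
v=11: a=11^0·(≡9), b=11^2·(≡10) mod 11; (9|11)=+1, (10|11)=-1; (−1)^{0·2·5}·(+1)^2·(-1)^0 = +1.
v=∞: 130 > 0 and -210 < 0  ⇒  (a,b)_∞ = +1.
v=5: a=5^1·(≡1), b=5^-1·(≡2) mod 5; (1|5)=+1, (2|5)=-1; (−1)^{1·-1·2}·(+1)^-1·(-1)^1 = -1.
v=13: a=13^1·(≡10), b=13^0·(≡2) mod 13; (10|13)=+1, (2|13)=-1; (−1)^{1·0·6}·(+1)^0·(-1)^1 = -1.
v=7: a=7^0·(≡4), b=7^1·(≡5) mod 7; (4|7)=+1, (5|7)=-1; (−1)^{0·1·3}·(+1)^1·(-1)^0 = +1.
v=3: a=3^0·(≡1), b=3^1·(≡2) mod 3; (1|3)=+1, (2|3)=-1; (−1)^{0·1·1}·(+1)^1·(-1)^0 = +1.
|Ram(130, -210)| = 2, even; anisotropic at {5, 13}.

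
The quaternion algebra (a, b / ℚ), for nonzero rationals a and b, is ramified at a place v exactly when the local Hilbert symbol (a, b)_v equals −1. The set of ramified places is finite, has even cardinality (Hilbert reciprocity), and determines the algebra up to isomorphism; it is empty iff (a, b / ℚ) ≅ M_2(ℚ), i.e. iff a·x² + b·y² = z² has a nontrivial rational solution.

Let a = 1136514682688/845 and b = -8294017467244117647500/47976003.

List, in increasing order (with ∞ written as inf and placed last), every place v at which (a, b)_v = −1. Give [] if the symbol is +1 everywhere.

[5, 11]

Mod squares: a ≡ 396865, b ≡ -33. Check v ∈ {∞, 2, 3, 5, 7, 11, 13, 17, 23, 29, 31, 37, 43}.
v=31: a=31^0·(≡22), b=31^-2·(≡22) mod 31; (22|31)=-1, (22|31)=-1; (−1)^{0·-2·15}·(-1)^-2·(-1)^0 = +1.
v=43: a=43^2·(≡30), b=43^-2·(≡24) mod 43; (30|43)=-1, (24|43)=+1; (−1)^{2·-2·21}·(-1)^-2·(+1)^2 = +1.
v=17: a=17^1·(≡1), b=17^4·(≡13) mod 17; (1|17)=+1, (13|17)=+1; (−1)^{1·4·8}·(+1)^4·(+1)^1 = +1.
v=3: a=3^0·(≡1), b=3^-3·(≡1) mod 3; (1|3)=+1, (1|3)=+1; (−1)^{0·-3·1}·(+1)^-3·(+1)^0 = +1.
v=7: a=7^1·(≡1), b=7^2·(≡4) mod 7; (1|7)=+1, (4|7)=+1; (−1)^{1·2·3}·(+1)^2·(+1)^1 = +1.
v=5: a=5^-1·(≡2), b=5^4·(≡3) mod 5; (2|5)=-1, (3|5)=-1; (−1)^{-1·4·2}·(-1)^4·(-1)^-1 = -1.
v=23: a=23^1·(≡22), b=23^2·(≡9) mod 23; (22|23)=-1, (9|23)=+1; (−1)^{1·2·11}·(-1)^2·(+1)^1 = +1.
v=13: a=13^-2·(≡12), b=13^0·(≡11) mod 13; (12|13)=+1, (11|13)=-1; (−1)^{-2·0·6}·(+1)^0·(-1)^-2 = +1.
v=2: v_2(a)=6, v_2(b)=2; units ≡ 1, 7 (mod 8); ε·ε+αω+βω = 0·1+6·0+2·0 ≡ 0  ⇒  (a,b)_2 = +1.
v=37: a=37^0·(≡27), b=37^2·(≡1) mod 37; (27|37)=+1, (1|37)=+1; (−1)^{0·2·18}·(+1)^2·(+1)^0 = +1.
v=29: a=29^1·(≡17), b=29^2·(≡9) mod 29; (17|29)=-1, (9|29)=+1; (−1)^{1·2·14}·(-1)^2·(+1)^1 = +1.
v=∞: 396865 > 0 and -33 < 0  ⇒  (a,b)_∞ = +1.
v=11: a=11^2·(≡8), b=11^3·(≡10) mod 11; (8|11)=-1, (10|11)=-1; (−1)^{2·3·5}·(-1)^3·(-1)^2 = -1.
(396865, -33 / ℚ) ramifies at {5, 11}: a division algebra.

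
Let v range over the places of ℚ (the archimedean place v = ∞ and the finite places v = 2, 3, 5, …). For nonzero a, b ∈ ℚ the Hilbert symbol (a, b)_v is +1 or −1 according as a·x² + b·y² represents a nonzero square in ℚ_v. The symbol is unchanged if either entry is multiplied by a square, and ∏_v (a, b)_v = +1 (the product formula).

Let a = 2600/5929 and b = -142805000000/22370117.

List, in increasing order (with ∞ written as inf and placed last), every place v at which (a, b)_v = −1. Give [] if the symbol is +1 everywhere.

Mod squares: a ≡ 26, b ≡ -385. Check v ∈ {∞, 2, 5, 7, 11, 13}.
v=11: a=11^-2·(≡3), b=11^-3·(≡3) mod 11; (3|11)=+1, (3|11)=+1; (−1)^{-2·-3·5}·(+1)^-3·(+1)^-2 = +1.
v=∞: 26 > 0 and -385 < 0  ⇒  (a,b)_∞ = +1.
v=2: v_2(a)=3, v_2(b)=6; units ≡ 5, 7 (mod 8); ε·ε+αω+βω = 0·1+3·0+6·1 ≡ 0  ⇒  (a,b)_2 = +1.
v=7: a=7^-2·(≡5), b=7^-5·(≡2) mod 7; (5|7)=-1, (2|7)=+1; (−1)^{-2·-5·3}·(-1)^-5·(+1)^-2 = -1.
v=13: a=13^1·(≡5), b=13^4·(≡7) mod 13; (5|13)=-1, (7|13)=-1; (−1)^{1·4·6}·(-1)^4·(-1)^1 = -1.
v=5: a=5^2·(≡1), b=5^7·(≡3) mod 5; (1|5)=+1, (3|5)=-1; (−1)^{2·7·2}·(+1)^7·(-1)^2 = +1.
(26, -385 / ℚ) ramifies at {7, 13}: a division algebra.

[7, 13]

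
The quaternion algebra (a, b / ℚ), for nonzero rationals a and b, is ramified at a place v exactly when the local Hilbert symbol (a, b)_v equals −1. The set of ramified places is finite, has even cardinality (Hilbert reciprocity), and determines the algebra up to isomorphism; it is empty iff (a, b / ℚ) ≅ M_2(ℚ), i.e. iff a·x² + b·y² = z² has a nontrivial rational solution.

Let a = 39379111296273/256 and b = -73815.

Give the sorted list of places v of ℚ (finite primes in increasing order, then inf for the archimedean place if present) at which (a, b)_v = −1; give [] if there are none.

[3, 5, 7, 19, 23, 31]

Mod squares: a ≡ 713, b ≡ -73815. Check v ∈ {∞, 2, 3, 5, 7, 19, 23, 31, 37}.
v=31: a=31^3·(≡21), b=31^0·(≡27) mod 31; (21|31)=-1, (27|31)=-1; (−1)^{3·0·15}·(-1)^0·(-1)^3 = -1.
v=19: a=19^4·(≡13), b=19^1·(≡10) mod 19; (13|19)=-1, (10|19)=-1; (−1)^{4·1·9}·(-1)^1·(-1)^4 = -1.
v=∞: 713 > 0 and -73815 < 0  ⇒  (a,b)_∞ = +1.
v=37: a=37^0·(≡4), b=37^1·(≡3) mod 37; (4|37)=+1, (3|37)=+1; (−1)^{0·1·18}·(+1)^1·(+1)^0 = +1.
v=3: a=3^2·(≡2), b=3^1·(≡1) mod 3; (2|3)=-1, (1|3)=+1; (−1)^{2·1·1}·(-1)^1·(+1)^2 = -1.
v=5: a=5^0·(≡3), b=5^1·(≡2) mod 5; (3|5)=-1, (2|5)=-1; (−1)^{0·1·2}·(-1)^1·(-1)^0 = -1.
v=7: a=7^2·(≡5), b=7^1·(≡4) mod 7; (5|7)=-1, (4|7)=+1; (−1)^{2·1·3}·(-1)^1·(+1)^2 = -1.
v=2: v_2(a)=-8, v_2(b)=0; units ≡ 1, 1 (mod 8); ε·ε+αω+βω = 0·0+-8·0+0·0 ≡ 0  ⇒  (a,b)_2 = +1.
v=23: a=23^1·(≡1), b=23^0·(≡15) mod 23; (1|23)=+1, (15|23)=-1; (−1)^{1·0·11}·(+1)^0·(-1)^1 = -1.
(713, -73815 / ℚ) ramifies at {3, 5, 7, 19, 23, 31}: a division algebra.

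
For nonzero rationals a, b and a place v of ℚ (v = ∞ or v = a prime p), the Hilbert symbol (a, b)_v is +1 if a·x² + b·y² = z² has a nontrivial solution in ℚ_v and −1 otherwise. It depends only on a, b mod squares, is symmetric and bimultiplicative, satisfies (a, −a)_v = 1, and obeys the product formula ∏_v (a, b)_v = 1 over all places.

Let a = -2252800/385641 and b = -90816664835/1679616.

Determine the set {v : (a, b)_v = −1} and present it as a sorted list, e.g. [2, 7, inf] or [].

Mod squares: a ≡ -22, b ≡ -3515. Check v ∈ {∞, 2, 3, 5, 11, 13, 17, 19, 23, 37}.
v=3: a=3^-6·(≡2), b=3^-8·(≡1) mod 3; (2|3)=-1, (1|3)=+1; (−1)^{-6·-8·1}·(-1)^-8·(+1)^-6 = +1.
v=11: a=11^1·(≡3), b=11^0·(≡4) mod 11; (3|11)=+1, (4|11)=+1; (−1)^{1·0·5}·(+1)^0·(+1)^1 = +1.
v=23: a=23^-2·(≡6), b=23^2·(≡18) mod 23; (6|23)=+1, (18|23)=+1; (−1)^{-2·2·11}·(+1)^2·(+1)^-2 = +1.
v=2: v_2(a)=13, v_2(b)=-8; units ≡ 5, 5 (mod 8); ε·ε+αω+βω = 0·0+13·1+-8·1 ≡ 1  ⇒  (a,b)_2 = -1.
v=17: a=17^0·(≡7), b=17^2·(≡8) mod 17; (7|17)=-1, (8|17)=+1; (−1)^{0·2·8}·(-1)^2·(+1)^0 = +1.
v=19: a=19^0·(≡4), b=19^1·(≡17) mod 19; (4|19)=+1, (17|19)=+1; (−1)^{0·1·9}·(+1)^1·(+1)^0 = +1.
v=5: a=5^2·(≡3), b=5^1·(≡3) mod 5; (3|5)=-1, (3|5)=-1; (−1)^{2·1·2}·(-1)^1·(-1)^2 = -1.
v=∞: -22 < 0 and -3515 < 0  ⇒  (a,b)_∞ = -1.
v=13: a=13^0·(≡1), b=13^2·(≡7) mod 13; (1|13)=+1, (7|13)=-1; (−1)^{0·2·6}·(+1)^2·(-1)^0 = +1.
v=37: a=37^0·(≡24), b=37^1·(≡28) mod 37; (24|37)=-1, (28|37)=+1; (−1)^{0·1·18}·(-1)^1·(+1)^0 = -1.
(-22, -3515 / ℚ) ramifies at {2, 5, 37, ∞}: a division algebra.

[2, 5, 37, inf]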